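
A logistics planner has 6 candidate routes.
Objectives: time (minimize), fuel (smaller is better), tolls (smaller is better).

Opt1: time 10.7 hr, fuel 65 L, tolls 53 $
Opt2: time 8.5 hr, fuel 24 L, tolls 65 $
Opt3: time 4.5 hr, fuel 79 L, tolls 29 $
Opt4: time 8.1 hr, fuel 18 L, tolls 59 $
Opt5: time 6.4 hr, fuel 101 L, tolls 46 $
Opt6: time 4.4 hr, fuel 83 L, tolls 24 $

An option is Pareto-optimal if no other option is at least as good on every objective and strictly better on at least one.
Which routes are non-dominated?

Opt1: not dominated.
Opt2: dominated by Opt4 (time 8.1≤8.5, fuel 18≤24, tolls 59≤65).
Opt3: not dominated.
Opt4: not dominated (best fuel).
Opt5: dominated by Opt3 (time 4.5≤6.4, fuel 79≤101, tolls 29≤46).
Opt6: not dominated (best time).

Opt1, Opt3, Opt4, Opt6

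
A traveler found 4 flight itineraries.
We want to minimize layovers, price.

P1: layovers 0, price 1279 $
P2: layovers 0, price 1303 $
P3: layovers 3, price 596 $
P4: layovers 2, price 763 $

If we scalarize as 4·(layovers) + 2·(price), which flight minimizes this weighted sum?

P3

P1: 4·0 + 2·1279 = 2558
P2: 4·0 + 2·1303 = 2606
P3: 4·3 + 2·596 = 1204
P4: 4·2 + 2·763 = 1534
Lowest: P3 at 1204.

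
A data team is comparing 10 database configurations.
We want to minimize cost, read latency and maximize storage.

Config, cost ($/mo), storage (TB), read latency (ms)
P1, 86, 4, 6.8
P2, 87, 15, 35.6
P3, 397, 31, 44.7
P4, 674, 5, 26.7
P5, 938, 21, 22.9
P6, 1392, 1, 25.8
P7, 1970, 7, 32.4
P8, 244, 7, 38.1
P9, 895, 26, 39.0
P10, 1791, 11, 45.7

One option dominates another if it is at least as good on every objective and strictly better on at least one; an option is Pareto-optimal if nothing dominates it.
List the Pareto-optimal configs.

P1: not dominated (best cost).
P2: not dominated.
P3: not dominated (best storage).
P4: not dominated.
P5: not dominated.
P6: dominated by P1 (cost 86≤1392, storage 4≥1, read latency 6.8≤25.8).
P7: dominated by P5 (cost 938≤1970, storage 21≥7, read latency 22.9≤32.4).
P8: dominated by P2 (cost 87≤244, storage 15≥7, read latency 35.6≤38.1).
P9: not dominated.
P10: dominated by P2 (cost 87≤1791, storage 15≥11, read latency 35.6≤45.7).

P1, P2, P3, P4, P5, P9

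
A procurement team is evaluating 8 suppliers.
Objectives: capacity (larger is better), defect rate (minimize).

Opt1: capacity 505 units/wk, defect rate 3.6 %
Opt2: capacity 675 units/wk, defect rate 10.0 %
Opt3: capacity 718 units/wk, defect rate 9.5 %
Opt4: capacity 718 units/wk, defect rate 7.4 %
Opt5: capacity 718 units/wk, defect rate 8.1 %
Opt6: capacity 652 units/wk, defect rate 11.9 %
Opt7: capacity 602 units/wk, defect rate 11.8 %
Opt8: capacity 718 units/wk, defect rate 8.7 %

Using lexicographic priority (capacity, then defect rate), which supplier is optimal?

First maximize capacity: best is 718, kept {Opt3, Opt4, Opt5, Opt8}.
Then minimize defect rate: best is 7.4, kept {Opt4}.

Opt4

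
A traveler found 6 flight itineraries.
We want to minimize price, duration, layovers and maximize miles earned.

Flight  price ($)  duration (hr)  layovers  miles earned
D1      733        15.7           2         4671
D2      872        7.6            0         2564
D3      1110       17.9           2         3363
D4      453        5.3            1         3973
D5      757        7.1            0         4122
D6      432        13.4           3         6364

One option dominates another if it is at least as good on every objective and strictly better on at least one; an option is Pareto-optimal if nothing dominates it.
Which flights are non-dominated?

D1: not dominated.
D2: dominated by D5 (price 757≤872, duration 7.1≤7.6, layovers 0≤0, miles earned 4122≥2564).
D3: dominated by D1 (price 733≤1110, duration 15.7≤17.9, layovers 2≤2, miles earned 4671≥3363).
D4: not dominated (best duration).
D5: not dominated.
D6: not dominated (best price).

D1, D4, D5, D6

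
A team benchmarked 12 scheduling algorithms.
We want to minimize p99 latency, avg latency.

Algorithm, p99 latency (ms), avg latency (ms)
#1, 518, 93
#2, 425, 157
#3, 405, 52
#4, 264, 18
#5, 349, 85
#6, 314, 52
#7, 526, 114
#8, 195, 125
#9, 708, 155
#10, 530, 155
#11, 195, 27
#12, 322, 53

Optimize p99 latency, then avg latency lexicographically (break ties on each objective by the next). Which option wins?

First minimize p99 latency: best is 195, kept {#8, #11}.
Then minimize avg latency: best is 27, kept {#11}.

#11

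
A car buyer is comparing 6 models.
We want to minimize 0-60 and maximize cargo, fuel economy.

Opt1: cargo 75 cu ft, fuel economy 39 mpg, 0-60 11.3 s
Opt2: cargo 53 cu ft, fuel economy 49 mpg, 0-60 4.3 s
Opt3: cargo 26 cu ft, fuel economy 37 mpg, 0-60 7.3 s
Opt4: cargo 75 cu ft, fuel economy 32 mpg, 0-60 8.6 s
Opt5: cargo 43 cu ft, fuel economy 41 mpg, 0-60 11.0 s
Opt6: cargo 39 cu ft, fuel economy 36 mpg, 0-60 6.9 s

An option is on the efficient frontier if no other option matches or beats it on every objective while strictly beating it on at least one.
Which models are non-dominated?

Opt1, Opt2, Opt4

Opt1: not dominated.
Opt2: not dominated (best fuel economy).
Opt3: dominated by Opt2 (cargo 53≥26, fuel economy 49≥37, 0-60 4.3≤7.3).
Opt4: not dominated.
Opt5: dominated by Opt2 (cargo 53≥43, fuel economy 49≥41, 0-60 4.3≤11.0).
Opt6: dominated by Opt2 (cargo 53≥39, fuel economy 49≥36, 0-60 4.3≤6.9).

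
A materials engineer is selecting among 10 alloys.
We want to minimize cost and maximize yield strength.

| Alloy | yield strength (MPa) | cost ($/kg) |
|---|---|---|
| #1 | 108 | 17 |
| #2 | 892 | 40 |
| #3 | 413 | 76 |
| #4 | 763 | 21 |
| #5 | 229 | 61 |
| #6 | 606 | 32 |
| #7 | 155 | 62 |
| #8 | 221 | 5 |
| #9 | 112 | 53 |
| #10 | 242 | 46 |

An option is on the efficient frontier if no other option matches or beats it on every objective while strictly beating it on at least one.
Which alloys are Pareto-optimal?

#1: dominated by #8 (yield strength 221≥108, cost 5≤17).
#2: not dominated (best yield strength).
#3: dominated by #2 (yield strength 892≥413, cost 40≤76).
#4: not dominated.
#5: dominated by #2 (yield strength 892≥229, cost 40≤61).
#6: dominated by #4 (yield strength 763≥606, cost 21≤32).
#7: dominated by #2 (yield strength 892≥155, cost 40≤62).
#8: not dominated (best cost).
#9: dominated by #2 (yield strength 892≥112, cost 40≤53).
#10: dominated by #2 (yield strength 892≥242, cost 40≤46).

#2, #4, #8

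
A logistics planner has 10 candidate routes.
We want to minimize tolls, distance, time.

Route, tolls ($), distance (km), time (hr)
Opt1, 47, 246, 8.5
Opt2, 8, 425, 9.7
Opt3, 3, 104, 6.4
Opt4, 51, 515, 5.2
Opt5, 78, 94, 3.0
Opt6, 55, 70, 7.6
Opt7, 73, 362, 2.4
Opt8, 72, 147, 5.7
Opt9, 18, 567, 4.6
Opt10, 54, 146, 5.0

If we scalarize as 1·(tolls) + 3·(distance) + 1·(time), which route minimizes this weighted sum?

Opt1: 1·47 + 3·246 + 1·8.5 = 793.5
Opt2: 1·8 + 3·425 + 1·9.7 = 1292.7
Opt3: 1·3 + 3·104 + 1·6.4 = 321.4
Opt4: 1·51 + 3·515 + 1·5.2 = 1601.2
Opt5: 1·78 + 3·94 + 1·3.0 = 363.0
Opt6: 1·55 + 3·70 + 1·7.6 = 272.6
Opt7: 1·73 + 3·362 + 1·2.4 = 1161.4
Opt8: 1·72 + 3·147 + 1·5.7 = 518.7
Opt9: 1·18 + 3·567 + 1·4.6 = 1723.6
Opt10: 1·54 + 3·146 + 1·5.0 = 497.0
Lowest: Opt6 at 272.6.

Opt6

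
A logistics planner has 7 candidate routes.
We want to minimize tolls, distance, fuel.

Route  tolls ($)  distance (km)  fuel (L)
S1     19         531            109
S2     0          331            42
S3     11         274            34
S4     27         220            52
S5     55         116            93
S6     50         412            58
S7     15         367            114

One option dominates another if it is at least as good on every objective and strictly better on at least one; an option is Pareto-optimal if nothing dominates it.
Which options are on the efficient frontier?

S1: dominated by S2 (tolls 0≤19, distance 331≤531, fuel 42≤109).
S2: not dominated (best tolls).
S3: not dominated (best fuel).
S4: not dominated.
S5: not dominated (best distance).
S6: dominated by S2 (tolls 0≤50, distance 331≤412, fuel 42≤58).
S7: dominated by S2 (tolls 0≤15, distance 331≤367, fuel 42≤114).

S2, S3, S4, S5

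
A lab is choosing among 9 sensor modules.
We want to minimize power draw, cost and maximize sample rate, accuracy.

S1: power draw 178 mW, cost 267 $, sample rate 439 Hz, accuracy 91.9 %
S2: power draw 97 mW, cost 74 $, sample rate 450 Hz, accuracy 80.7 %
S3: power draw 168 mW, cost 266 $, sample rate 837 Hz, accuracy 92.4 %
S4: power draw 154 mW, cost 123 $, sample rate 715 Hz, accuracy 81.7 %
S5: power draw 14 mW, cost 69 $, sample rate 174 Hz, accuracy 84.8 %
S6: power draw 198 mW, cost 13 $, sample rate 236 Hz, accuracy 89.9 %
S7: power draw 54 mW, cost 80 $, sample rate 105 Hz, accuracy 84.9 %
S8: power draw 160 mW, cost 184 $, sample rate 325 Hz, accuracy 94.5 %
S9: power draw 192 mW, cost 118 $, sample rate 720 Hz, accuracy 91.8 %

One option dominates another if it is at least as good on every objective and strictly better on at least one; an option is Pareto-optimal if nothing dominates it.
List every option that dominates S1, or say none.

S3: power draw 168≤178, cost 266≤267, sample rate 837≥439, accuracy 92.4≥91.9 — dominates S1.
Others (S2, S4, S5, S6, S7, S8, S9) are each worse than S1 on at least one objective.

S3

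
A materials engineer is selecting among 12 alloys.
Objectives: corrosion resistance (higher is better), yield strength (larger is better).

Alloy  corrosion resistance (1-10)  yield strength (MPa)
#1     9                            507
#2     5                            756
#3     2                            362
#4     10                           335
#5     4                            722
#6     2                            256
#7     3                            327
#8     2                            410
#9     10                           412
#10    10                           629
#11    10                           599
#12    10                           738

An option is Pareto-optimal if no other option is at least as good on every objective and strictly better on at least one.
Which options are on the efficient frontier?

#2, #12

#1: dominated by #10 (corrosion resistance 10≥9, yield strength 629≥507).
#2: not dominated (best yield strength).
#3: dominated by #1 (corrosion resistance 9≥2, yield strength 507≥362).
#4: dominated by #9 (corrosion resistance 10≥10, yield strength 412≥335).
#5: dominated by #2 (corrosion resistance 5≥4, yield strength 756≥722).
#6: dominated by #1 (corrosion resistance 9≥2, yield strength 507≥256).
#7: dominated by #1 (corrosion resistance 9≥3, yield strength 507≥327).
#8: dominated by #1 (corrosion resistance 9≥2, yield strength 507≥410).
#9: dominated by #10 (corrosion resistance 10≥10, yield strength 629≥412).
#10: dominated by #12 (corrosion resistance 10≥10, yield strength 738≥629).
#11: dominated by #10 (corrosion resistance 10≥10, yield strength 629≥599).
#12: not dominated.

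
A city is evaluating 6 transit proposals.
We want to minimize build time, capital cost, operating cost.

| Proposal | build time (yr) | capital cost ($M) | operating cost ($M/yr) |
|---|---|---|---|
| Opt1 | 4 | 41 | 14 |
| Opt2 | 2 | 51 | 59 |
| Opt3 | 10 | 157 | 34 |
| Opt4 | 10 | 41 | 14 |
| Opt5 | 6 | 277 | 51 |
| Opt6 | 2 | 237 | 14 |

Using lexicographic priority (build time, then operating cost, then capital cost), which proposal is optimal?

First minimize build time: best is 2, kept {Opt2, Opt6}.
Then minimize operating cost: best is 14, kept {Opt6}.

Opt6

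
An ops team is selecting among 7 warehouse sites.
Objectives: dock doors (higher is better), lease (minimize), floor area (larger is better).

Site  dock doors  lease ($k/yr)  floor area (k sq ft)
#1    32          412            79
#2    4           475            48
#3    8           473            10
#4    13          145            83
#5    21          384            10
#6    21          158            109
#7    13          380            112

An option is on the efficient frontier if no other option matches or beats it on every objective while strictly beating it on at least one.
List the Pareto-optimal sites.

#1, #4, #6, #7

#1: not dominated (best dock doors).
#2: dominated by #1 (dock doors 32≥4, lease 412≤475, floor area 79≥48).
#3: dominated by #1 (dock doors 32≥8, lease 412≤473, floor area 79≥10).
#4: not dominated (best lease).
#5: dominated by #6 (dock doors 21≥21, lease 158≤384, floor area 109≥10).
#6: not dominated.
#7: not dominated (best floor area).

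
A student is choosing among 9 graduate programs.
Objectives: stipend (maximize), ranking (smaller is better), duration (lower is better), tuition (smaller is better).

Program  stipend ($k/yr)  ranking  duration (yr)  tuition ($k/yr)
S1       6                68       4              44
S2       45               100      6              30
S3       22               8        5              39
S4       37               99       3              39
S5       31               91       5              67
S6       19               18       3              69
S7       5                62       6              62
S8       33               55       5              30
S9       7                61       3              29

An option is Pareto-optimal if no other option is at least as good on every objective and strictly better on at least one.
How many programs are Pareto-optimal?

6

S1: dominated by S9 (stipend 7≥6, ranking 61≤68, duration 3≤4, tuition 29≤44).
S2: not dominated (best stipend).
S3: not dominated (best ranking).
S4: not dominated.
S5: dominated by S8 (stipend 33≥31, ranking 55≤91, duration 5≤5, tuition 30≤67).
S6: not dominated.
S7: dominated by S3 (stipend 22≥5, ranking 8≤62, duration 5≤6, tuition 39≤62).
S8: not dominated.
S9: not dominated (best tuition).
Pareto-optimal: S2, S3, S4, S6, S8, S9 → 6.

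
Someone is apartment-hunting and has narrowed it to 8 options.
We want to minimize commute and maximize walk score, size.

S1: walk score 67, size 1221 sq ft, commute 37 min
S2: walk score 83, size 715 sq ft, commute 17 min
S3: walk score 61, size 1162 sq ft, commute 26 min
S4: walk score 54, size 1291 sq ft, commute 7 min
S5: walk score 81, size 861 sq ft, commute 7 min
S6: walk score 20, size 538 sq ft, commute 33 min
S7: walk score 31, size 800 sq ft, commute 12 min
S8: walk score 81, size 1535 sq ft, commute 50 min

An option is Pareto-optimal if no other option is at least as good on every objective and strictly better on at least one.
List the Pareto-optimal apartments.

S1, S2, S3, S4, S5, S8

S1: not dominated.
S2: not dominated (best walk score).
S3: not dominated.
S4: not dominated.
S5: not dominated.
S6: dominated by S2 (walk score 83≥20, size 715≥538, commute 17≤33).
S7: dominated by S4 (walk score 54≥31, size 1291≥800, commute 7≤12).
S8: not dominated (best size).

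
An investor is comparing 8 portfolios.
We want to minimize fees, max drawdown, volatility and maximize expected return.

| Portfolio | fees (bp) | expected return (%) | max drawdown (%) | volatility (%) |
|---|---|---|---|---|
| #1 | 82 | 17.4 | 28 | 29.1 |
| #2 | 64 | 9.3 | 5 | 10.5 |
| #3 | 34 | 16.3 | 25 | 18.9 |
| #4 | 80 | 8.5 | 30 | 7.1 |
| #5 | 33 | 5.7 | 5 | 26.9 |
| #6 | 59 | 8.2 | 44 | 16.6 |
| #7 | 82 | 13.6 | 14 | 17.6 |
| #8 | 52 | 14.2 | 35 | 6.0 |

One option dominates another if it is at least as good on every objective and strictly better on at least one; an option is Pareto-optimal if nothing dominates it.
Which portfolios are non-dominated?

#1, #2, #3, #4, #5, #7, #8

#1: not dominated (best expected return).
#2: not dominated.
#3: not dominated.
#4: not dominated.
#5: not dominated (best fees).
#6: dominated by #8 (fees 52≤59, expected return 14.2≥8.2, max drawdown 35≤44, volatility 6.0≤16.6).
#7: not dominated.
#8: not dominated (best volatility).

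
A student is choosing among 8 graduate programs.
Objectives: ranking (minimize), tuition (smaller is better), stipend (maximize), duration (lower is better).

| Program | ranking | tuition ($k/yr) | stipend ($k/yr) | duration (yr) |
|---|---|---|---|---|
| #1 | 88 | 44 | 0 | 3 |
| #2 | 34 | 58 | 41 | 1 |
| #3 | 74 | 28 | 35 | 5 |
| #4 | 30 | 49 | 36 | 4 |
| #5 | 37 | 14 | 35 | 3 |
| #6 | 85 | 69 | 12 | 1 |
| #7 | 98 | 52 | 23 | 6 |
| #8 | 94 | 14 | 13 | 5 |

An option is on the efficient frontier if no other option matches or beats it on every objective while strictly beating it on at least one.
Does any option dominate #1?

#5 vs #1: ranking 37≤88, tuition 14≤44, stipend 35≥0, duration 3≤3 — #5 is at least as good on every objective and strictly better on at least one, so #5 dominates #1.

Yes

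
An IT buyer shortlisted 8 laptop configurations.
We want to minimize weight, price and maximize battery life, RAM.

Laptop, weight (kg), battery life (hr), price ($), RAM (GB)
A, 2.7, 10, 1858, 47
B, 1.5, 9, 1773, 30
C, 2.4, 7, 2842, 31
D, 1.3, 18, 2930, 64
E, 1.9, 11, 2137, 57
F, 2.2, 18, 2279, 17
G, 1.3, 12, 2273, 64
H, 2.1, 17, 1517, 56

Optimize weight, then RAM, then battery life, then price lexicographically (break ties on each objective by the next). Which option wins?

D

First minimize weight: best is 1.3, kept {D, G}.
Then maximize RAM: best is 64, kept {D, G}.
Then maximize battery life: best is 18, kept {D}.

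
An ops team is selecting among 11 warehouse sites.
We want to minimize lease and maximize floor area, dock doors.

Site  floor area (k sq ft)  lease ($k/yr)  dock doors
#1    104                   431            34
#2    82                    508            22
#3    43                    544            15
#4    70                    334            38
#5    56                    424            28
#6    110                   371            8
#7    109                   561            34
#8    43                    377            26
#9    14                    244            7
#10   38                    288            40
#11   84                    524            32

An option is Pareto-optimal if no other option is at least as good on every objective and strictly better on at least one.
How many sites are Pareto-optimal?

#1: not dominated.
#2: dominated by #1 (floor area 104≥82, lease 431≤508, dock doors 34≥22).
#3: dominated by #1 (floor area 104≥43, lease 431≤544, dock doors 34≥15).
#4: not dominated.
#5: dominated by #4 (floor area 70≥56, lease 334≤424, dock doors 38≥28).
#6: not dominated (best floor area).
#7: not dominated.
#8: dominated by #4 (floor area 70≥43, lease 334≤377, dock doors 38≥26).
#9: not dominated (best lease).
#10: not dominated (best dock doors).
#11: dominated by #1 (floor area 104≥84, lease 431≤524, dock doors 34≥32).
Pareto-optimal: #1, #4, #6, #7, #9, #10 → 6.

6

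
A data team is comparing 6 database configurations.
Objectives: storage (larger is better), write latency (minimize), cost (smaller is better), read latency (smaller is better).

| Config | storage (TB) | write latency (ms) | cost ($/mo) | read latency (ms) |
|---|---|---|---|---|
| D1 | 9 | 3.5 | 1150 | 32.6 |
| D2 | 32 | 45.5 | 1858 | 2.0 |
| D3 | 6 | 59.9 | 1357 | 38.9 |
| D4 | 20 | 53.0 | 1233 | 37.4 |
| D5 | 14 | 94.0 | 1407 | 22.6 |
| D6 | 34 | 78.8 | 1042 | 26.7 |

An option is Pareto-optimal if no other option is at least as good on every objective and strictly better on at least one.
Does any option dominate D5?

D1: worse on storage (9 vs 14).
D2: worse on cost (1858 vs 1407).
D3: worse on storage (6 vs 14).
D4: worse on read latency (37.4 vs 22.6).
D6: worse on read latency (26.7 vs 22.6).
No option is at least as good as D5 on every objective and strictly better on one.

No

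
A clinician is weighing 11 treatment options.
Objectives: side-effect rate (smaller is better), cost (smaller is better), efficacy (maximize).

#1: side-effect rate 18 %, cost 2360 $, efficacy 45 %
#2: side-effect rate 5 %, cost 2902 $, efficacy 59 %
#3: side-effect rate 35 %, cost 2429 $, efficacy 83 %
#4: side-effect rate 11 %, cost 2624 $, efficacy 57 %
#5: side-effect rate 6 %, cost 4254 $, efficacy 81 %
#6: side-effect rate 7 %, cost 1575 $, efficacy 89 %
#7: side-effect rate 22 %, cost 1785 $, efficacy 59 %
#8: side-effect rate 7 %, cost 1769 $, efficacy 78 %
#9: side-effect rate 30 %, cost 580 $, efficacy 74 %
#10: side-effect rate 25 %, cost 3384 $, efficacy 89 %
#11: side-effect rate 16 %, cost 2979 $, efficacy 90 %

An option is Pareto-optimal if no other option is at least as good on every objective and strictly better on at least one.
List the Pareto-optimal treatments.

#2, #5, #6, #9, #11

#1: dominated by #6 (side-effect rate 7≤18, cost 1575≤2360, efficacy 89≥45).
#2: not dominated (best side-effect rate).
#3: dominated by #6 (side-effect rate 7≤35, cost 1575≤2429, efficacy 89≥83).
#4: dominated by #6 (side-effect rate 7≤11, cost 1575≤2624, efficacy 89≥57).
#5: not dominated.
#6: not dominated.
#7: dominated by #6 (side-effect rate 7≤22, cost 1575≤1785, efficacy 89≥59).
#8: dominated by #6 (side-effect rate 7≤7, cost 1575≤1769, efficacy 89≥78).
#9: not dominated (best cost).
#10: dominated by #6 (side-effect rate 7≤25, cost 1575≤3384, efficacy 89≥89).
#11: not dominated (best efficacy).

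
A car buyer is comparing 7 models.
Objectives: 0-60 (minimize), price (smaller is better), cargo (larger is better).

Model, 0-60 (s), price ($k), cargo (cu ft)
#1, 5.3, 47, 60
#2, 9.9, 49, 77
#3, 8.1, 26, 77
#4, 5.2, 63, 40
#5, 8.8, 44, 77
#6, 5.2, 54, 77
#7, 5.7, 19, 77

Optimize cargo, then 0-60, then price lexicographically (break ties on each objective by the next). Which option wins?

First maximize cargo: best is 77, kept {#2, #3, #5, #6, #7}.
Then minimize 0-60: best is 5.2, kept {#6}.

#6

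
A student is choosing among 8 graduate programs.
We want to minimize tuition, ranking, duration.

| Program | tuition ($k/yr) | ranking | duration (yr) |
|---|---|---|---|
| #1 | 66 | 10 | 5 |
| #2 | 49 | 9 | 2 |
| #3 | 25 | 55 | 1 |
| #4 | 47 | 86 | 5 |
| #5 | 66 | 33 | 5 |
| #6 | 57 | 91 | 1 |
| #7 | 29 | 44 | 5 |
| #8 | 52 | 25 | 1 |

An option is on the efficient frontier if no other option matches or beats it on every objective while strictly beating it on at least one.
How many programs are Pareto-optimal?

4

#1: dominated by #2 (tuition 49≤66, ranking 9≤10, duration 2≤5).
#2: not dominated (best ranking).
#3: not dominated (best tuition).
#4: dominated by #3 (tuition 25≤47, ranking 55≤86, duration 1≤5).
#5: dominated by #1 (tuition 66≤66, ranking 10≤33, duration 5≤5).
#6: dominated by #3 (tuition 25≤57, ranking 55≤91, duration 1≤1).
#7: not dominated.
#8: not dominated.
Pareto-optimal: #2, #3, #7, #8 → 4.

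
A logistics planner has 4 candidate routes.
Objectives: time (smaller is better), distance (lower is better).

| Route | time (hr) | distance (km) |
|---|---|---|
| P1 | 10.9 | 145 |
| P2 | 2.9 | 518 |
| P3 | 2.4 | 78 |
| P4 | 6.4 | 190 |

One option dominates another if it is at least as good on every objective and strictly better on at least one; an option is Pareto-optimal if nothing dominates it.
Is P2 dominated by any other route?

Yes

P3 vs P2: time 2.4≤2.9, distance 78≤518 — P3 is at least as good on every objective and strictly better on at least one, so P3 dominates P2.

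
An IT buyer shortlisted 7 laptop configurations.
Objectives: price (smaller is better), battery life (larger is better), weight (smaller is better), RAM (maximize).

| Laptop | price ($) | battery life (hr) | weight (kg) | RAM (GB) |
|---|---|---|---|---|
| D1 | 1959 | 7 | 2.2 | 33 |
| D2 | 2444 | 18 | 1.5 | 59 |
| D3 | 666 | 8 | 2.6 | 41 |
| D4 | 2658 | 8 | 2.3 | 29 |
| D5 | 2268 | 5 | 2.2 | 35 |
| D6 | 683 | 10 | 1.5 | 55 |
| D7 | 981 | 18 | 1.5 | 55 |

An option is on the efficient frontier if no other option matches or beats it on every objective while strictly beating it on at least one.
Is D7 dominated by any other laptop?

D1: worse on price (1959 vs 981).
D2: worse on price (2444 vs 981).
D3: worse on battery life (8 vs 18).
D4: worse on price (2658 vs 981).
D5: worse on price (2268 vs 981).
D6: worse on battery life (10 vs 18).
No option is at least as good as D7 on every objective and strictly better on one.

No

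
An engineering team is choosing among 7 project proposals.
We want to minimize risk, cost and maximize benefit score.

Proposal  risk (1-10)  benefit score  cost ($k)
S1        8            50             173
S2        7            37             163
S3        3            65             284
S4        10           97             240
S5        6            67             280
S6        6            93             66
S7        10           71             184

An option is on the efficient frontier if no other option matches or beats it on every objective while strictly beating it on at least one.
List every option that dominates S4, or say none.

S1: worse on benefit score (50 vs 97).
S2: worse on benefit score (37 vs 97).
S3: worse on benefit score (65 vs 97).
S5: worse on benefit score (67 vs 97).
S6: worse on benefit score (93 vs 97).
S7: worse on benefit score (71 vs 97).
No option dominates S4.

none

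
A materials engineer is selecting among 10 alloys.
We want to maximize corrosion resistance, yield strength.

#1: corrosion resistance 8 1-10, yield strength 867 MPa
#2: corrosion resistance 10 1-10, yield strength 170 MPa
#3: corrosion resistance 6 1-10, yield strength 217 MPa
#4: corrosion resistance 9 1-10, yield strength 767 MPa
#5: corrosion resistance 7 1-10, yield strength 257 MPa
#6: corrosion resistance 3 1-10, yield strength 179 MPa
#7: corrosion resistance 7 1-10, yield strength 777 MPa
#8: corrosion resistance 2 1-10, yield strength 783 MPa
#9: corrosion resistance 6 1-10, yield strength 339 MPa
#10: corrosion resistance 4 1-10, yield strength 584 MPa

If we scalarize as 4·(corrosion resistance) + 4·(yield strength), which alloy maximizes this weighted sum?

#1: 4·8 + 4·867 = 3500
#2: 4·10 + 4·170 = 720
#3: 4·6 + 4·217 = 892
#4: 4·9 + 4·767 = 3104
#5: 4·7 + 4·257 = 1056
#6: 4·3 + 4·179 = 728
#7: 4·7 + 4·777 = 3136
#8: 4·2 + 4·783 = 3140
#9: 4·6 + 4·339 = 1380
#10: 4·4 + 4·584 = 2352
Highest: #1 at 3500.

#1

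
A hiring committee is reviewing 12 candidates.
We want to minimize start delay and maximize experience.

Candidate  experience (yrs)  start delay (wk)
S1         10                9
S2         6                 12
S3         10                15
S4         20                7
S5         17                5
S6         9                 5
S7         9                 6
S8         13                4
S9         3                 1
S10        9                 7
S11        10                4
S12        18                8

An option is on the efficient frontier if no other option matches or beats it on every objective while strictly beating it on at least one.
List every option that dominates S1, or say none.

S4, S5, S8, S11, S12

S4: experience 20≥10, start delay 7≤9 — dominates S1.
S5: experience 17≥10, start delay 5≤9 — dominates S1.
S8: experience 13≥10, start delay 4≤9 — dominates S1.
S11: experience 10≥10, start delay 4≤9 — dominates S1.
S12: experience 18≥10, start delay 8≤9 — dominates S1.
Others (S2, S3, S6, S7, S9, S10) are each worse than S1 on at least one objective.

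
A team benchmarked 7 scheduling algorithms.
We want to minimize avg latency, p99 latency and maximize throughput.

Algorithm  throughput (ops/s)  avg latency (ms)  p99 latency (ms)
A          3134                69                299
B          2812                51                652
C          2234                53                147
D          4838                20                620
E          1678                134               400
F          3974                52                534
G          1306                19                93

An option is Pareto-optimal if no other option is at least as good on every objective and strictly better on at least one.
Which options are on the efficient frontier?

A, C, D, F, G

A: not dominated.
B: dominated by D (throughput 4838≥2812, avg latency 20≤51, p99 latency 620≤652).
C: not dominated.
D: not dominated (best throughput).
E: dominated by A (throughput 3134≥1678, avg latency 69≤134, p99 latency 299≤400).
F: not dominated.
G: not dominated (best avg latency).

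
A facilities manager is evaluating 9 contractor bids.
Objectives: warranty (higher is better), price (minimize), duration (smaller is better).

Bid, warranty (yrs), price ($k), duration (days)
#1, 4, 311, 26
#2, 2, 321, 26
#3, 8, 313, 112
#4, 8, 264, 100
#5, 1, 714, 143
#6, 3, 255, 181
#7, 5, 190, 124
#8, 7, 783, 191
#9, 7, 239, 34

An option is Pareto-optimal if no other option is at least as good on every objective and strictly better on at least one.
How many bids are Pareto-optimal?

4

#1: not dominated.
#2: dominated by #1 (warranty 4≥2, price 311≤321, duration 26≤26).
#3: dominated by #4 (warranty 8≥8, price 264≤313, duration 100≤112).
#4: not dominated.
#5: dominated by #1 (warranty 4≥1, price 311≤714, duration 26≤143).
#6: dominated by #7 (warranty 5≥3, price 190≤255, duration 124≤181).
#7: not dominated (best price).
#8: dominated by #3 (warranty 8≥7, price 313≤783, duration 112≤191).
#9: not dominated.
Pareto-optimal: #1, #4, #7, #9 → 4.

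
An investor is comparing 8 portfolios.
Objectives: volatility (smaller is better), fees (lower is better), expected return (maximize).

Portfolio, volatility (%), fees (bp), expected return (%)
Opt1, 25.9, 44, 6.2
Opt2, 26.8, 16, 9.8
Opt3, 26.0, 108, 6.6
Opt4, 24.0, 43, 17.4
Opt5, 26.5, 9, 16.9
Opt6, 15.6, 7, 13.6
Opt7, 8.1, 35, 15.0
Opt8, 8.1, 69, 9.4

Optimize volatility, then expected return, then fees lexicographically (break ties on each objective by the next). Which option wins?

Opt7

First minimize volatility: best is 8.1, kept {Opt7, Opt8}.
Then maximize expected return: best is 15.0, kept {Opt7}.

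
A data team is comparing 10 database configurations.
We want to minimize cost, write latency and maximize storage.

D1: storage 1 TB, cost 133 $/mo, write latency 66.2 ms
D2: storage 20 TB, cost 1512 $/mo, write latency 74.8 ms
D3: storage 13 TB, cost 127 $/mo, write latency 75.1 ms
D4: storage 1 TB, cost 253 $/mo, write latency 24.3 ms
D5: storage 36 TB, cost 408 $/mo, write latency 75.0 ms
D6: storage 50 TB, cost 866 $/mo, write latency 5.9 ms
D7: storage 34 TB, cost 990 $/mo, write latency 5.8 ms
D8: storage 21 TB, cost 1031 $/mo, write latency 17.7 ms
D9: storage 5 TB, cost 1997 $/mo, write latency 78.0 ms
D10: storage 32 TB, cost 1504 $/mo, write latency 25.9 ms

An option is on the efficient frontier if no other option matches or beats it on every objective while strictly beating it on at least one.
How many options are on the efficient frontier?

D1: not dominated.
D2: dominated by D6 (storage 50≥20, cost 866≤1512, write latency 5.9≤74.8).
D3: not dominated (best cost).
D4: not dominated.
D5: not dominated.
D6: not dominated (best storage).
D7: not dominated (best write latency).
D8: dominated by D6 (storage 50≥21, cost 866≤1031, write latency 5.9≤17.7).
D9: dominated by D2 (storage 20≥5, cost 1512≤1997, write latency 74.8≤78.0).
D10: dominated by D6 (storage 50≥32, cost 866≤1504, write latency 5.9≤25.9).
Pareto-optimal: D1, D3, D4, D5, D6, D7 → 6.

6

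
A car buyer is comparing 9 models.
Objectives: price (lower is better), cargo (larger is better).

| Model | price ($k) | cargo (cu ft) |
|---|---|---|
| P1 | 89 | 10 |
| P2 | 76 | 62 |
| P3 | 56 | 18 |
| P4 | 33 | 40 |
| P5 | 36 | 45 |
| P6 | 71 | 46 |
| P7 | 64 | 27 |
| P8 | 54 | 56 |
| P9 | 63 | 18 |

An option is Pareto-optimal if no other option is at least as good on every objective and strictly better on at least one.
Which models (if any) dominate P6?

P8: price 54≤71, cargo 56≥46 — dominates P6.
Others (P1, P2, P3, P4, P5, P7, P9) are each worse than P6 on at least one objective.

P8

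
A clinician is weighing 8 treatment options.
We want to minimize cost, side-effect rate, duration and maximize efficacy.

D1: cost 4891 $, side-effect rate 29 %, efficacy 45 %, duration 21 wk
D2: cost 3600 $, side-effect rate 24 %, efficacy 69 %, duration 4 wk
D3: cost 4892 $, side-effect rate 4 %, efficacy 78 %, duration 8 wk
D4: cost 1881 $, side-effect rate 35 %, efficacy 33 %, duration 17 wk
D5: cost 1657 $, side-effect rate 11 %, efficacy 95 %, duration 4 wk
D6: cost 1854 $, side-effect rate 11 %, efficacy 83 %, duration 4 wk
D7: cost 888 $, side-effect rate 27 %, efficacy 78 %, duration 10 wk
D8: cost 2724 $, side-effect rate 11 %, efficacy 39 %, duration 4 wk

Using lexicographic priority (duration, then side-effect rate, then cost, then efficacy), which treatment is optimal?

First minimize duration: best is 4, kept {D2, D5, D6, D8}.
Then minimize side-effect rate: best is 11, kept {D5, D6, D8}.
Then minimize cost: best is 1657, kept {D5}.

D5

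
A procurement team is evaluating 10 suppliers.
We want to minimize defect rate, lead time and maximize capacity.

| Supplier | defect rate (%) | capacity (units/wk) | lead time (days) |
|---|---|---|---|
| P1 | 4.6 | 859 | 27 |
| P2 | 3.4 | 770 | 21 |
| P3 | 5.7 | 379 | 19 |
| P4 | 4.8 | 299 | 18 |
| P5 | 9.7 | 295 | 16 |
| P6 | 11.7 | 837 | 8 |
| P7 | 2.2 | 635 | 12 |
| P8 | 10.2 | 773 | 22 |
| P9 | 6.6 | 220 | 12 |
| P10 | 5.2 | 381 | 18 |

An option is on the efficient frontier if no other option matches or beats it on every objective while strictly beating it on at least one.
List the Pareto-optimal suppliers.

P1: not dominated (best capacity).
P2: not dominated.
P3: dominated by P7 (defect rate 2.2≤5.7, capacity 635≥379, lead time 12≤19).
P4: dominated by P7 (defect rate 2.2≤4.8, capacity 635≥299, lead time 12≤18).
P5: dominated by P7 (defect rate 2.2≤9.7, capacity 635≥295, lead time 12≤16).
P6: not dominated (best lead time).
P7: not dominated (best defect rate).
P8: not dominated.
P9: dominated by P7 (defect rate 2.2≤6.6, capacity 635≥220, lead time 12≤12).
P10: dominated by P7 (defect rate 2.2≤5.2, capacity 635≥381, lead time 12≤18).

P1, P2, P6, P7, P8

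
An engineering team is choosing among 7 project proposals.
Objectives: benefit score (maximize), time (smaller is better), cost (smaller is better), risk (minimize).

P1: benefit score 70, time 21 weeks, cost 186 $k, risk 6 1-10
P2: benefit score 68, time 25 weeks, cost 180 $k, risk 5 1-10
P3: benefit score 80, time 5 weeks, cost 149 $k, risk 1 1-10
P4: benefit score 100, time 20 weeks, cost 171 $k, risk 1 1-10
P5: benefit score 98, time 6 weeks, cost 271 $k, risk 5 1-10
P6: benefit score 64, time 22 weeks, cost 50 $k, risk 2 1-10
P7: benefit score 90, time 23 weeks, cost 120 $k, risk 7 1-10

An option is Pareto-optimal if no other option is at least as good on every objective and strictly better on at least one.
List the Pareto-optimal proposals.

P3, P4, P5, P6, P7

P1: dominated by P3 (benefit score 80≥70, time 5≤21, cost 149≤186, risk 1≤6).
P2: dominated by P3 (benefit score 80≥68, time 5≤25, cost 149≤180, risk 1≤5).
P3: not dominated (best time).
P4: not dominated (best benefit score).
P5: not dominated.
P6: not dominated (best cost).
P7: not dominated.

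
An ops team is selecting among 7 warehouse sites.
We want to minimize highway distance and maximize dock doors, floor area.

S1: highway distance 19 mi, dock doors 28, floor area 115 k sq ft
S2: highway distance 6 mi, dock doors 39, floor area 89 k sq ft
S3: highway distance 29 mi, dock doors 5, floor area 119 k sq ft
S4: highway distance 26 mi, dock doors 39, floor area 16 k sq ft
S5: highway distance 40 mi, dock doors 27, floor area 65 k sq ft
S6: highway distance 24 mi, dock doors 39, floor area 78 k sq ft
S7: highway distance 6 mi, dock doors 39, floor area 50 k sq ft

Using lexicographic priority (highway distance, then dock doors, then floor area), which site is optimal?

S2

First minimize highway distance: best is 6, kept {S2, S7}.
Then maximize dock doors: best is 39, kept {S2, S7}.
Then maximize floor area: best is 89, kept {S2}.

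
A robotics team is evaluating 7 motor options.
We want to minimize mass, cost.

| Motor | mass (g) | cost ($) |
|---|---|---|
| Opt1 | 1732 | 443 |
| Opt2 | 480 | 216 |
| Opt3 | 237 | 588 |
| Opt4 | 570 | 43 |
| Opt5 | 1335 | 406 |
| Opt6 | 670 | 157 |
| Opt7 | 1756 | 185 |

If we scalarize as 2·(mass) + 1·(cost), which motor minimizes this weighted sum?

Opt1: 2·1732 + 1·443 = 3907
Opt2: 2·480 + 1·216 = 1176
Opt3: 2·237 + 1·588 = 1062
Opt4: 2·570 + 1·43 = 1183
Opt5: 2·1335 + 1·406 = 3076
Opt6: 2·670 + 1·157 = 1497
Opt7: 2·1756 + 1·185 = 3697
Lowest: Opt3 at 1062.

Opt3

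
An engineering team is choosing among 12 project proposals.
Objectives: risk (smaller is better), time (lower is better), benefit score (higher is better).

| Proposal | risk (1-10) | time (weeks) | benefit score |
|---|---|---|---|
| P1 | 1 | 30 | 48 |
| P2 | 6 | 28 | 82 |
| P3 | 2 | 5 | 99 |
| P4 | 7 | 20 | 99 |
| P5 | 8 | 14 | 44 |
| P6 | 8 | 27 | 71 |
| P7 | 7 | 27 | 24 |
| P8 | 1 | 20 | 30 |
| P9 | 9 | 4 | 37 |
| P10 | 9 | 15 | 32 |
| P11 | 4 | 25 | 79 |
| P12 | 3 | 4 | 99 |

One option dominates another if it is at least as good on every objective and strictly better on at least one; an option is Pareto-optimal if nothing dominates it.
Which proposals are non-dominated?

P1: not dominated.
P2: dominated by P3 (risk 2≤6, time 5≤28, benefit score 99≥82).
P3: not dominated.
P4: dominated by P3 (risk 2≤7, time 5≤20, benefit score 99≥99).
P5: dominated by P3 (risk 2≤8, time 5≤14, benefit score 99≥44).
P6: dominated by P3 (risk 2≤8, time 5≤27, benefit score 99≥71).
P7: dominated by P3 (risk 2≤7, time 5≤27, benefit score 99≥24).
P8: not dominated.
P9: dominated by P12 (risk 3≤9, time 4≤4, benefit score 99≥37).
P10: dominated by P3 (risk 2≤9, time 5≤15, benefit score 99≥32).
P11: dominated by P3 (risk 2≤4, time 5≤25, benefit score 99≥79).
P12: not dominated.

P1, P3, P8, P12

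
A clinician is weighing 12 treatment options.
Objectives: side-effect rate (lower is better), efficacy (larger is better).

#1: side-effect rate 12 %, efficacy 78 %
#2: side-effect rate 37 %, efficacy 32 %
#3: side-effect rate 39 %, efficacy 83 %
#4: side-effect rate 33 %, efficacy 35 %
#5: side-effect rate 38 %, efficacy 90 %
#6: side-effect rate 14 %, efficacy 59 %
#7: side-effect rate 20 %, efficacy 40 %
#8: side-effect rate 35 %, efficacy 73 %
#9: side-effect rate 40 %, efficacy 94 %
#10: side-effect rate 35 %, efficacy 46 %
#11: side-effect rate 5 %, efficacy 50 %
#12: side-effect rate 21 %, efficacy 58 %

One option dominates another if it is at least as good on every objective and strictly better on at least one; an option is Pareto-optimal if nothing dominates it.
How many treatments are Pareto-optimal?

#1: not dominated.
#2: dominated by #1 (side-effect rate 12≤37, efficacy 78≥32).
#3: dominated by #5 (side-effect rate 38≤39, efficacy 90≥83).
#4: dominated by #1 (side-effect rate 12≤33, efficacy 78≥35).
#5: not dominated.
#6: dominated by #1 (side-effect rate 12≤14, efficacy 78≥59).
#7: dominated by #1 (side-effect rate 12≤20, efficacy 78≥40).
#8: dominated by #1 (side-effect rate 12≤35, efficacy 78≥73).
#9: not dominated (best efficacy).
#10: dominated by #1 (side-effect rate 12≤35, efficacy 78≥46).
#11: not dominated (best side-effect rate).
#12: dominated by #1 (side-effect rate 12≤21, efficacy 78≥58).
Pareto-optimal: #1, #5, #9, #11 → 4.

4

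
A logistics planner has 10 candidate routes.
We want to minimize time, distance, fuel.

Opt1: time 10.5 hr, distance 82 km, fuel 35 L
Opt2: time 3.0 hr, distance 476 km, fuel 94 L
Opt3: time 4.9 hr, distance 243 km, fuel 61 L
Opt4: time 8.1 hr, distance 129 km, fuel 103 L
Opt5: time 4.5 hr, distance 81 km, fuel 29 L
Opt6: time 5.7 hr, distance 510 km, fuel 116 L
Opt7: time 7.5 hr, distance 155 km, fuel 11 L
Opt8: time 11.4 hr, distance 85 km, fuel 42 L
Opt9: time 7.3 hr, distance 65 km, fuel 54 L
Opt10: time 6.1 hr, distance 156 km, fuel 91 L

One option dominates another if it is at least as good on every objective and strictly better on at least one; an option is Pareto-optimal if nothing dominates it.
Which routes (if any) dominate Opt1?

Opt5

Opt5: time 4.5≤10.5, distance 81≤82, fuel 29≤35 — dominates Opt1.
Others (Opt2, Opt3, Opt4, Opt6, Opt7, Opt8, Opt9, Opt10) are each worse than Opt1 on at least one objective.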